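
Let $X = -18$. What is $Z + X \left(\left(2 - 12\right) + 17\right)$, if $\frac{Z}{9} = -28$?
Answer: $-378$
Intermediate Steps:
$Z = -252$ ($Z = 9 \left(-28\right) = -252$)
$Z + X \left(\left(2 - 12\right) + 17\right) = -252 - 18 \left(\left(2 - 12\right) + 17\right) = -252 - 18 \left(-10 + 17\right) = -252 - 126 = -378$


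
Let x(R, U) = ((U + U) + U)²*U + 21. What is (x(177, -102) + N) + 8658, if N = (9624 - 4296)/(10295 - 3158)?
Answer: -7566958457/793 ≈ -9.5422e+6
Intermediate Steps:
x(R, U) = 21 + 9*U³ (x(R, U) = (2*U + U)²*U + 21 = (3*U)²*U + 21 = (9*U²)*U + 21 = 9*U³ + 21 = 21 + 9*U³)
N = 592/793 (N = 5328/7137 = 5328*(1/7137) = 592/793 ≈ 0.74653)
(x(177, -102) + N) + 8658 = ((21 + 9*(-102)³) + 592/793) + 8658 = ((21 + 9*(-1061208)) + 592/793) + 8658 = ((21 - 9550872) + 592/793) + 8658 = (-9550851 + 592/793) + 8658 = -7573824251/793 + 8658 = -7566958457/793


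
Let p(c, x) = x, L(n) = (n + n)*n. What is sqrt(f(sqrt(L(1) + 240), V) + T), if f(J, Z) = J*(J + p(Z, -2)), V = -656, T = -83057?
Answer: I*sqrt(82815 + 22*sqrt(2)) ≈ 287.83*I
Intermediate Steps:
L(n) = 2*n**2 (L(n) = (2*n)*n = 2*n**2)
f(J, Z) = J*(-2 + J) (f(J, Z) = J*(J - 2) = J*(-2 + J))
sqrt(f(sqrt(L(1) + 240), V) + T) = sqrt(sqrt(2*1**2 + 240)*(-2 + sqrt(2*1**2 + 240)) - 83057) = sqrt(sqrt(2*1 + 240)*(-2 + sqrt(2*1 + 240)) - 83057) = sqrt(sqrt(2 + 240)*(-2 + sqrt(2 + 240)) - 83057) = sqrt(sqrt(242)*(-2 + sqrt(242)) - 83057) = sqrt((11*sqrt(2))*(-2 + 11*sqrt(2)) - 83057) = sqrt(11*sqrt(2)*(-2 + 11*sqrt(2)) - 83057) = sqrt(-83057 + 11*sqrt(2)*(-2 + 11*sqrt(2)))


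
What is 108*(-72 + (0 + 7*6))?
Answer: -3240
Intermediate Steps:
108*(-72 + (0 + 7*6)) = 108*(-72 + (0 + 42)) = 108*(-72 + 42) = 108*(-30) = -3240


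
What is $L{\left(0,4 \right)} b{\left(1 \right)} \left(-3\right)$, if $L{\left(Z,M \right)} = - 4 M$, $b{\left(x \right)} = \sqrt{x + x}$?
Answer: $48 \sqrt{2} \approx 67.882$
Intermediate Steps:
$b{\left(x \right)} = \sqrt{2} \sqrt{x}$ ($b{\left(x \right)} = \sqrt{2 x} = \sqrt{2} \sqrt{x}$)
$L{\left(0,4 \right)} b{\left(1 \right)} \left(-3\right) = \left(-4\right) 4 \sqrt{2} \sqrt{1} \left(-3\right) = - 16 \sqrt{2} \cdot 1 \left(-3\right) = - 16 \sqrt{2} \left(-3\right) = 48 \sqrt{2}$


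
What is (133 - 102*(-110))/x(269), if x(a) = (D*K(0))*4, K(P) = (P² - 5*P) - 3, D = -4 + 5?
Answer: -11353/12 ≈ -946.08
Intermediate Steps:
D = 1
K(P) = -3 + P² - 5*P
x(a) = -12 (x(a) = (1*(-3 + 0² - 5*0))*4 = (1*(-3 + 0 + 0))*4 = (1*(-3))*4 = -3*4 = -12)
(133 - 102*(-110))/x(269) = (133 - 102*(-110))/(-12) = (133 + 11220)*(-1/12) = 11353*(-1/12) = -11353/12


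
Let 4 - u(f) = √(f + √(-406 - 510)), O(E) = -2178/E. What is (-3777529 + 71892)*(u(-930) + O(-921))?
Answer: -7240814698/307 + 3705637*√(-930 + 2*I*√229) ≈ -2.1747e+7 + 1.1302e+8*I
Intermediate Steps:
u(f) = 4 - √(f + 2*I*√229) (u(f) = 4 - √(f + √(-406 - 510)) = 4 - √(f + √(-916)) = 4 - √(f + 2*I*√229))
(-3777529 + 71892)*(u(-930) + O(-921)) = (-3777529 + 71892)*((4 - √(-930 + 2*I*√229)) - 2178/(-921)) = -3705637*((4 - √(-930 + 2*I*√229)) - 2178*(-1/921)) = -3705637*((4 - √(-930 + 2*I*√229)) + 726/307) = -3705637*(1954/307 - √(-930 + 2*I*√229)) = -7240814698/307 + 3705637*√(-930 + 2*I*√229)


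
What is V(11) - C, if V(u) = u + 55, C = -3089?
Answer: 3155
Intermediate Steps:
V(u) = 55 + u
V(11) - C = (55 + 11) - 1*(-3089) = 66 + 3089 = 3155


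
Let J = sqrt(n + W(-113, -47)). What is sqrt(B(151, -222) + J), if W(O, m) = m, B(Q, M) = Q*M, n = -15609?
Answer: sqrt(-33522 + 2*I*sqrt(3914)) ≈ 0.3417 + 183.09*I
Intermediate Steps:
B(Q, M) = M*Q
J = 2*I*sqrt(3914) (J = sqrt(-15609 - 47) = sqrt(-15656) = 2*I*sqrt(3914) ≈ 125.12*I)
sqrt(B(151, -222) + J) = sqrt(-222*151 + 2*I*sqrt(3914)) = sqrt(-33522 + 2*I*sqrt(3914))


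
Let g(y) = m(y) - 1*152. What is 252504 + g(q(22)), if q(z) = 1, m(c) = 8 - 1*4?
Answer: 252356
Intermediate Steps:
m(c) = 4 (m(c) = 8 - 4 = 4)
g(y) = -148 (g(y) = 4 - 1*152 = 4 - 152 = -148)
252504 + g(q(22)) = 252504 - 148 = 252356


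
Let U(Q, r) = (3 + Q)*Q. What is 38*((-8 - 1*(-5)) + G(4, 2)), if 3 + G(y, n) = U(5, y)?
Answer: 1292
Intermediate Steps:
U(Q, r) = Q*(3 + Q)
G(y, n) = 37 (G(y, n) = -3 + 5*(3 + 5) = -3 + 5*8 = -3 + 40 = 37)
38*((-8 - 1*(-5)) + G(4, 2)) = 38*((-8 - 1*(-5)) + 37) = 38*((-8 + 5) + 37) = 38*(-3 + 37) = 38*34 = 1292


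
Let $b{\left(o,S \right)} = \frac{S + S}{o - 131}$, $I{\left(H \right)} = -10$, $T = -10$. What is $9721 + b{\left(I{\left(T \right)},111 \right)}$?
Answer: $\frac{456813}{47} \approx 9719.4$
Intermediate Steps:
$b{\left(o,S \right)} = \frac{2 S}{-131 + o}$
$9721 + b{\left(I{\left(T \right)},111 \right)} = 9721 + 2 \cdot 111 \frac{1}{-131 - 10} = 9721 + 2 \cdot 111 \frac{1}{-141} = 9721 + 2 \cdot 111 \left(- \frac{1}{141}\right) = 9721 - \frac{74}{47} = \frac{456813}{47}$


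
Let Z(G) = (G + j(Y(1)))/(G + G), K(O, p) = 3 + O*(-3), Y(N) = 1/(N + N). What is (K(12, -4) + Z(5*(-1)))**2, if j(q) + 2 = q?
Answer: 418609/400 ≈ 1046.5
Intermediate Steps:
Y(N) = 1/(2*N)
j(q) = -2 + q
K(O, p) = 3 - 3*O
Z(G) = (-3/2 + G)/(2*G) (Z(G) = (G + (-2 + (1/2)/1))/(G + G) = (G + (-2 + (1/2)*1))/((2*G)) = (G + (-2 + 1/2))*(1/(2*G)) = (G - 3/2)*(1/(2*G)) = (-3/2 + G)*(1/(2*G)) = (-3/2 + G)/(2*G))
(K(12, -4) + Z(5*(-1)))**2 = ((3 - 3*12) + (-3 + 2*(5*(-1)))/(4*((5*(-1)))))**2 = ((3 - 36) + (1/4)*(-3 + 2*(-5))/(-5))**2 = (-33 + (1/4)*(-1/5)*(-3 - 10))**2 = (-33 + (1/4)*(-1/5)*(-13))**2 = (-33 + 13/20)**2 = (-647/20)**2 = 418609/400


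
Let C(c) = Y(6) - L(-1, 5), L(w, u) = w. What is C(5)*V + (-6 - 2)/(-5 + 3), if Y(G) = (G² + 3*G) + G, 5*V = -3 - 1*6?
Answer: -529/5 ≈ -105.80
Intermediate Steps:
V = -9/5 (V = (-3 - 1*6)/5 = (-3 - 6)/5 = (⅕)*(-9) = -9/5 ≈ -1.8000)
Y(G) = G² + 4*G
C(c) = 61 (C(c) = 6*(4 + 6) - 1*(-1) = 6*10 + 1 = 60 + 1 = 61)
C(5)*V + (-6 - 2)/(-5 + 3) = 61*(-9/5) + (-6 - 2)/(-5 + 3) = -549/5 - 8/(-2) = -549/5 - 8*(-½) = -549/5 + 4 = -529/5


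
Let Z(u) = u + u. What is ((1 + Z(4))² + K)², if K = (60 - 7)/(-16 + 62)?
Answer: 14280841/2116 ≈ 6749.0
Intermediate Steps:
Z(u) = 2*u
K = 53/46 ≈ 1.1522
((1 + Z(4))² + K)² = ((1 + 2*4)² + 53/46)² = ((1 + 8)² + 53/46)² = (9² + 53/46)² = (81 + 53/46)² = (3779/46)² = 14280841/2116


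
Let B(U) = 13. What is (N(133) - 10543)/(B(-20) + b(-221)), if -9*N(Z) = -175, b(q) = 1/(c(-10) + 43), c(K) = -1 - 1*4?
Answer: -3599056/4455 ≈ -807.87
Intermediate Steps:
c(K) = -5 (c(K) = -1 - 4 = -5)
b(q) = 1/38 (b(q) = 1/(-5 + 43) = 1/38)
N(Z) = 175/9 (N(Z) = -⅑*(-175) = 175/9)
(N(133) - 10543)/(B(-20) + b(-221)) = (175/9 - 10543)/(13 + 1/38) = -94712/(9*495/38) = -94712/9*38/495 = -3599056/4455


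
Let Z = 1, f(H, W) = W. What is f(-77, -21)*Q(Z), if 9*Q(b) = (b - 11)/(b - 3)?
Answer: -35/3 ≈ -11.667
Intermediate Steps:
Q(b) = (-11 + b)/(9*(-3 + b)) (Q(b) = ((b - 11)/(b - 3))/9 = ((-11 + b)/(-3 + b))/9 = (-11 + b)/(9*(-3 + b)))
f(-77, -21)*Q(Z) = -7*(-11 + 1)/(3*(-3 + 1)) = -7*(-10)/(3*(-2)) = -7*(-1)*(-10)/(3*2) = -21*5/9 = -35/3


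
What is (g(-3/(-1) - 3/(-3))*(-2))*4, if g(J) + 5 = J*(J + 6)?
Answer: -280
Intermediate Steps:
g(J) = -5 + J*(6 + J) (g(J) = -5 + J*(J + 6) = -5 + J*(6 + J))
(g(-3/(-1) - 3/(-3))*(-2))*4 = ((-5 + (-3/(-1) - 3/(-3))² + 6*(-3/(-1) - 3/(-3)))*(-2))*4 = ((-5 + (-3*(-1) - 3*(-⅓))² + 6*(-3*(-1) - 3*(-⅓)))*(-2))*4 = ((-5 + (3 + 1)² + 6*(3 + 1))*(-2))*4 = ((-5 + 4² + 6*4)*(-2))*4 = ((-5 + 16 + 24)*(-2))*4 = (35*(-2))*4 = -70*4 = -280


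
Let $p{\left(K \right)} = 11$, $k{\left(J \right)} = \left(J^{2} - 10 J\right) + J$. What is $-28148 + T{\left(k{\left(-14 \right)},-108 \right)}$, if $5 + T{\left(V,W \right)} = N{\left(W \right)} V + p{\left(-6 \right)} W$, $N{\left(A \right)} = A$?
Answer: $-64117$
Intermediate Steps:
$k{\left(J \right)} = J^{2} - 9 J$
$T{\left(V,W \right)} = -5 + 11 W + V W$ ($T{\left(V,W \right)} = -5 + \left(W V + 11 W\right) = -5 + \left(V W + 11 W\right) = -5 + \left(11 W + V W\right) = -5 + 11 W + V W$)
$-28148 + T{\left(k{\left(-14 \right)},-108 \right)} = -28148 + \left(-5 + 11 \left(-108\right) + - 14 \left(-9 - 14\right) \left(-108\right)\right) = -28148 - \left(1193 - \left(-14\right) \left(-23\right) \left(-108\right)\right) = -28148 - 35969 = -64117$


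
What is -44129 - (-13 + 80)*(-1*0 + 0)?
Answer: -44129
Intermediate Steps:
-44129 - (-13 + 80)*(-1*0 + 0) = -44129 - 67*(0 + 0) = -44129 - 67*0 = -44129 - 1*0 = -44129 + 0 = -44129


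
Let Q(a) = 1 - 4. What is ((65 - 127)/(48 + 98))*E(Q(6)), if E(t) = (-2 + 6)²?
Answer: -496/73 ≈ -6.7945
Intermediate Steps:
Q(a) = -3
E(t) = 16 (E(t) = 4² = 16)
((65 - 127)/(48 + 98))*E(Q(6)) = ((65 - 127)/(48 + 98))*16 = -62/146*16 = -62*1/146*16 = -31/73*16 = -496/73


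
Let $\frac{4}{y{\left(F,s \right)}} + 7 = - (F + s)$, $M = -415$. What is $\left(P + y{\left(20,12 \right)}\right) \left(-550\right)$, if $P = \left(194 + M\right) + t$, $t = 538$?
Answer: $- \frac{6797450}{39} \approx -1.7429 \cdot 10^{5}$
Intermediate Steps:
$P = 317$ ($P = \left(194 - 415\right) + 538 = -221 + 538 = 317$)
$y{\left(F,s \right)} = \frac{4}{-7 - F - s}$ ($y{\left(F,s \right)} = \frac{4}{-7 - \left(F + s\right)} = \frac{4}{-7 - F - s}$)
$\left(P + y{\left(20,12 \right)}\right) \left(-550\right) = \left(317 - \frac{4}{7 + 20 + 12}\right) \left(-550\right) = \left(317 - \frac{4}{39}\right) \left(-550\right) = \frac{12359}{39} \left(-550\right) = - \frac{6797450}{39}$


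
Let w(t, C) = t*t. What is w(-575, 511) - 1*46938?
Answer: 283687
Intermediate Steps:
w(t, C) = t**2
w(-575, 511) - 1*46938 = (-575)**2 - 1*46938 = 330625 - 46938 = 283687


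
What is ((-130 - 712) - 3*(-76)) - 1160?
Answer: -1774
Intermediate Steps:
((-130 - 712) - 3*(-76)) - 1160 = (-842 + 228) - 1160 = -614 - 1160 = -1774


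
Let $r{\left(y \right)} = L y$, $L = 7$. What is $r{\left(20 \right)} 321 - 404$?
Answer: $44536$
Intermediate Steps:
$r{\left(y \right)} = 7 y$
$r{\left(20 \right)} 321 - 404 = 7 \cdot 20 \cdot 321 - 404 = 140 \cdot 321 - 404 = 44940 - 404 = 44536$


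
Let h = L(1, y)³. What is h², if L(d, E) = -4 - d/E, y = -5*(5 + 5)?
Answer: 62103840598801/15625000000 ≈ 3974.6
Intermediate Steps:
y = -50 (y = -5*10 = -50)
L(d, E) = -4 - d/E
h = -7880599/125000 (h = (-4 - 1*1/(-50))³ = (-4 - 1*1*(-1/50))³ = (-4 + 1/50)³ = (-199/50)³ = -7880599/125000 ≈ -63.045)
h² = (-7880599/125000)² = 62103840598801/15625000000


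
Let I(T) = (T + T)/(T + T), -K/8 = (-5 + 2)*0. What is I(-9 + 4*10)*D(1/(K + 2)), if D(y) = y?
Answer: 1/2 ≈ 0.50000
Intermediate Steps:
K = 0 (K = -8*(-5 + 2)*0 = -(-24)*0 = -8*0 = 0)
I(T) = 1 (I(T) = (2*T)/((2*T)) = (2*T)*(1/(2*T)) = 1)
I(-9 + 4*10)*D(1/(K + 2)) = 1/(0 + 2) = 1/2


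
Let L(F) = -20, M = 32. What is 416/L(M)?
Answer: -104/5 ≈ -20.800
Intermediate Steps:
416/L(M) = 416/(-20) = 416*(-1/20) = -104/5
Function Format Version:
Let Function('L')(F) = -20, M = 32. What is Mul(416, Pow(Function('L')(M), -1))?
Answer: Rational(-104, 5) ≈ -20.800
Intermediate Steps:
Mul(416, Pow(Function('L')(M), -1)) = Mul(416, Pow(-20, -1)) = Mul(416, Rational(-1, 20)) = Rational(-104, 5)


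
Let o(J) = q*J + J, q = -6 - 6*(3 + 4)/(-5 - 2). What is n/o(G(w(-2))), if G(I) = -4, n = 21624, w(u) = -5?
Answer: -5406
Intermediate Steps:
q = 0 (q = -6 - 42/(-7) = -6 - 42*(-1)/7 = -6 - 6*(-1) = -6 + 6 = 0)
o(J) = J (o(J) = 0*J + J = 0 + J = J)
n/o(G(w(-2))) = 21624/(-4) = 21624*(-¼) = -5406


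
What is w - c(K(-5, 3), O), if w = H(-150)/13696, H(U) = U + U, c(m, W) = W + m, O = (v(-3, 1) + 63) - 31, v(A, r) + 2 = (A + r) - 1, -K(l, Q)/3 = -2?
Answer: -113067/3424 ≈ -33.022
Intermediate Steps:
K(l, Q) = 6 (K(l, Q) = -3*(-2) = 6)
v(A, r) = -3 + A + r (v(A, r) = -2 + ((A + r) - 1) = -2 + (-1 + A + r) = -3 + A + r)
O = 27 (O = ((-3 - 3 + 1) + 63) - 31 = (-5 + 63) - 31 = 58 - 31 = 27)
H(U) = 2*U
w = -75/3424 (w = (2*(-150))/13696 = -300*1/13696 = -75/3424 ≈ -0.021904)
w - c(K(-5, 3), O) = -75/3424 - (27 + 6) = -75/3424 - 1*33 = -75/3424 - 33 = -113067/3424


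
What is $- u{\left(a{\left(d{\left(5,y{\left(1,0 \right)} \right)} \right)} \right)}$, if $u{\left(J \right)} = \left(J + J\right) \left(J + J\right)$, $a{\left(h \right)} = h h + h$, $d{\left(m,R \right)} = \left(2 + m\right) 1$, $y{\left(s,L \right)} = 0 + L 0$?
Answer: $-12544$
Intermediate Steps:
$y{\left(s,L \right)} = 0$ ($y{\left(s,L \right)} = 0 + 0 = 0$)
$d{\left(m,R \right)} = 2 + m$
$a{\left(h \right)} = h + h^{2}$ ($a{\left(h \right)} = h^{2} + h = h + h^{2}$)
$u{\left(J \right)} = 4 J^{2}$ ($u{\left(J \right)} = 2 J 2 J = 4 J^{2}$)
$- u{\left(a{\left(d{\left(5,y{\left(1,0 \right)} \right)} \right)} \right)} = - 4 \left(\left(2 + 5\right) \left(1 + \left(2 + 5\right)\right)\right)^{2} = - 4 \left(7 \left(1 + 7\right)\right)^{2} = - 4 \left(7 \cdot 8\right)^{2} = - 4 \cdot 56^{2} = - 4 \cdot 3136 = \left(-1\right) 12544 = -12544$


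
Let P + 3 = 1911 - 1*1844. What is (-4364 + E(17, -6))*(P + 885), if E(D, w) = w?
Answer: -4147130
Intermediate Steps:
P = 64 (P = -3 + (1911 - 1*1844) = -3 + (1911 - 1844) = -3 + 67 = 64)
(-4364 + E(17, -6))*(P + 885) = (-4364 - 6)*(64 + 885) = -4370*949 = -4147130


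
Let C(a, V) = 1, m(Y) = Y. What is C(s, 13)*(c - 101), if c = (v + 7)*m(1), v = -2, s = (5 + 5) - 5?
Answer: -96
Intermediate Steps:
s = 5 (s = 10 - 5 = 5)
c = 5 (c = (-2 + 7)*1 = 5*1 = 5)
C(s, 13)*(c - 101) = 1*(5 - 101) = 1*(-96) = -96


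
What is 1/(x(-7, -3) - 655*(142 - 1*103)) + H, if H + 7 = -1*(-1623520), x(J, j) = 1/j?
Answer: 124419542265/76636 ≈ 1.6235e+6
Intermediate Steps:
H = 1623513 (H = -7 - 1*(-1623520) = -7 + 1623520 = 1623513)
1/(x(-7, -3) - 655*(142 - 1*103)) + H = 1/(1/(-3) - 655*(142 - 1*103)) + 1623513 = 1/(-⅓ - 655*(142 - 103)) + 1623513 = 1/(-⅓ - 655*39) + 1623513 = 1/(-⅓ - 25545) + 1623513 = 1/(-76636/3) + 1623513 = -3/76636 + 1623513 = 124419542265/76636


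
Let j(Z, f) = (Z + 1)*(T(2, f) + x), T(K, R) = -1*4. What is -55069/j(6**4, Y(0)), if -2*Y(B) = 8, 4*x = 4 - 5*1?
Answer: 220276/22049 ≈ 9.9903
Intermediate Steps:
x = -1/4 (x = (4 - 5*1)/4 = (4 - 5)/4 = (1/4)*(-1) = -1/4 ≈ -0.25000)
Y(B) = -4 (Y(B) = -1/2*8 = -4)
T(K, R) = -4
j(Z, f) = -17/4 - 17*Z/4 (j(Z, f) = (Z + 1)*(-4 - 1/4) = (1 + Z)*(-17/4) = -17/4 - 17*Z/4)
-55069/j(6**4, Y(0)) = -55069/(-17/4 - 17/4*6**4) = -55069/(-17/4 - 17/4*1296) = -55069/(-17/4 - 5508) = -55069/(-22049/4) = -55069*(-4/22049) = 220276/22049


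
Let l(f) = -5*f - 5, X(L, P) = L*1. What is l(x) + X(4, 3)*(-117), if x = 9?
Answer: -518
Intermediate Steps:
X(L, P) = L
l(f) = -5 - 5*f
l(x) + X(4, 3)*(-117) = (-5 - 5*9) + 4*(-117) = (-5 - 45) - 468 = -50 - 468 = -518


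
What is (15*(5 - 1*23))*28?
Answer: -7560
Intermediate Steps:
(15*(5 - 1*23))*28 = (15*(5 - 23))*28 = (15*(-18))*28 = -270*28 = -7560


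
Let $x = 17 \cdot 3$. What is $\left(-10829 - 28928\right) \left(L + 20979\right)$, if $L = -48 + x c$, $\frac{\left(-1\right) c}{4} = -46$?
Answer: $-1205233455$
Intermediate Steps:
$c = 184$ ($c = \left(-4\right) \left(-46\right) = 184$)
$x = 51$
$L = 9336$ ($L = -48 + 51 \cdot 184 = -48 + 9384 = 9336$)
$\left(-10829 - 28928\right) \left(L + 20979\right) = \left(-10829 - 28928\right) \left(9336 + 20979\right) = \left(-39757\right) 30315 = -1205233455$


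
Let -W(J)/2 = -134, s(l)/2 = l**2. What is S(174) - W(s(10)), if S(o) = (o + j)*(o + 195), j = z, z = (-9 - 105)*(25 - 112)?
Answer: 3723680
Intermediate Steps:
s(l) = 2*l**2
W(J) = 268 (W(J) = -2*(-134) = 268)
z = 9918 (z = -114*(-87) = 9918)
j = 9918
S(o) = (195 + o)*(9918 + o) (S(o) = (o + 9918)*(o + 195) = (9918 + o)*(195 + o) = (195 + o)*(9918 + o))
S(174) - W(s(10)) = (1934010 + 174**2 + 10113*174) - 1*268 = (1934010 + 30276 + 1759662) - 268 = 3723948 - 268 = 3723680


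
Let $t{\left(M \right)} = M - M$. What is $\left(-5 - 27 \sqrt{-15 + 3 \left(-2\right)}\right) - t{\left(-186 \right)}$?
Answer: $-5 - 27 i \sqrt{21} \approx -5.0 - 123.73 i$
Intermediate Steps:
$t{\left(M \right)} = 0$
$\left(-5 - 27 \sqrt{-15 + 3 \left(-2\right)}\right) - t{\left(-186 \right)} = \left(-5 - 27 \sqrt{-15 + 3 \left(-2\right)}\right) - 0 = \left(-5 - 27 \sqrt{-15 - 6}\right) + 0 = \left(-5 - 27 \sqrt{-21}\right) + 0 = \left(-5 - 27 i \sqrt{21}\right) + 0 = -5 - 27 i \sqrt{21}$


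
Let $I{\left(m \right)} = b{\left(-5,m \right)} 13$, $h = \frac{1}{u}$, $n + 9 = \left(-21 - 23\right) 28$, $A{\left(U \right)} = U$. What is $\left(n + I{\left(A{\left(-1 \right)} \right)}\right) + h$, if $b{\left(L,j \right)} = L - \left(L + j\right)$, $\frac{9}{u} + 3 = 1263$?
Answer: $-1088$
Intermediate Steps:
$u = \frac{1}{140}$ ($u = \frac{9}{-3 + 1263} = \frac{9}{1260} = 9 \cdot \frac{1}{1260} = \frac{1}{140} \approx 0.0071429$)
$n = -1241$ ($n = -9 + \left(-21 - 23\right) 28 = -9 - 1232 = -1241$)
$b{\left(L,j \right)} = - j$ ($b{\left(L,j \right)} = L - \left(L + j\right) = - j$)
$h = 140$ ($h = \frac{1}{\frac{1}{140}} = 140$)
$I{\left(m \right)} = - 13 m$ ($I{\left(m \right)} = - m 13 = - 13 m$)
$\left(n + I{\left(A{\left(-1 \right)} \right)}\right) + h = \left(-1241 - -13\right) + 140 = \left(-1241 + 13\right) + 140 = -1228 + 140 = -1088$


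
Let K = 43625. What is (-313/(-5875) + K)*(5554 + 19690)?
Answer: 6469966213872/5875 ≈ 1.1013e+9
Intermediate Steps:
(-313/(-5875) + K)*(5554 + 19690) = (-313/(-5875) + 43625)*(5554 + 19690) = (-313*(-1/5875) + 43625)*25244 = (313/5875 + 43625)*25244 = (256297188/5875)*25244 = 6469966213872/5875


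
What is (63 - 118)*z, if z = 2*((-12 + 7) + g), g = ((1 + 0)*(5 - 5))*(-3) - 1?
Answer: 660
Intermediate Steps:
g = -1 (g = (1*0)*(-3) - 1 = 0*(-3) - 1 = 0 - 1 = -1)
z = -12 (z = 2*((-12 + 7) - 1) = 2*(-5 - 1) = 2*(-6) = -12)
(63 - 118)*z = (63 - 118)*(-12) = -55*(-12) = 660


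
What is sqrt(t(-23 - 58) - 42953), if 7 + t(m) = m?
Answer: I*sqrt(43041) ≈ 207.46*I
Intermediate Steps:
t(m) = -7 + m
sqrt(t(-23 - 58) - 42953) = sqrt((-7 + (-23 - 58)) - 42953) = sqrt((-7 - 81) - 42953) = sqrt(-88 - 42953) = sqrt(-43041) = I*sqrt(43041)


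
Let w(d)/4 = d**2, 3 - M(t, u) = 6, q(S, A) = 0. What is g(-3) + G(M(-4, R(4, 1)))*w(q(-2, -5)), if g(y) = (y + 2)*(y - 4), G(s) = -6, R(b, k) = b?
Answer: 7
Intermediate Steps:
M(t, u) = -3 (M(t, u) = 3 - 1*6 = 3 - 6 = -3)
w(d) = 4*d**2
g(y) = (-4 + y)*(2 + y) (g(y) = (2 + y)*(-4 + y) = (-4 + y)*(2 + y))
g(-3) + G(M(-4, R(4, 1)))*w(q(-2, -5)) = (-8 + (-3)**2 - 2*(-3)) - 24*0**2 = (-8 + 9 + 6) - 24*0 = 7 - 6*0 = 7 + 0 = 7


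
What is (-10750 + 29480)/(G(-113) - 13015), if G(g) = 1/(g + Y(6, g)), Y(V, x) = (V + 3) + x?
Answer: -2032205/1412128 ≈ -1.4391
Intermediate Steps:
Y(V, x) = 3 + V + x (Y(V, x) = (3 + V) + x = 3 + V + x)
G(g) = 1/(9 + 2*g) (G(g) = 1/(g + (3 + 6 + g)) = 1/(g + (9 + g)) = 1/(9 + 2*g))
(-10750 + 29480)/(G(-113) - 13015) = (-10750 + 29480)/(1/(9 + 2*(-113)) - 13015) = 18730/(1/(9 - 226) - 13015) = 18730/(1/(-217) - 13015) = 18730/(-1/217 - 13015) = 18730/(-2824256/217) = 18730*(-217/2824256) = -2032205/1412128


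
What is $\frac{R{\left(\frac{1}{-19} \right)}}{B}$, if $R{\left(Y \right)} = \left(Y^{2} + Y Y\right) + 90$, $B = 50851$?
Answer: $\frac{32492}{18357211} \approx 0.00177$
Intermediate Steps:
$R{\left(Y \right)} = 90 + 2 Y^{2}$ ($R{\left(Y \right)} = \left(Y^{2} + Y^{2}\right) + 90 = 2 Y^{2} + 90 = 90 + 2 Y^{2}$)
$\frac{R{\left(\frac{1}{-19} \right)}}{B} = \frac{90 + 2 \left(\frac{1}{-19}\right)^{2}}{50851} = \left(90 + 2 \left(- \frac{1}{19}\right)^{2}\right) \frac{1}{50851} = \left(90 + 2 \cdot \frac{1}{361}\right) \frac{1}{50851} = \left(90 + \frac{2}{361}\right) \frac{1}{50851} = \frac{32492}{361} \cdot \frac{1}{50851} = \frac{32492}{18357211}$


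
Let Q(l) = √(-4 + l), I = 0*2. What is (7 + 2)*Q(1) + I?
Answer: 9*I*√3 ≈ 15.588*I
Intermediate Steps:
I = 0
(7 + 2)*Q(1) + I = (7 + 2)*√(-4 + 1) + 0 = 9*√(-3) + 0 = 9*(I*√3) + 0 = 9*I*√3 + 0 = 9*I*√3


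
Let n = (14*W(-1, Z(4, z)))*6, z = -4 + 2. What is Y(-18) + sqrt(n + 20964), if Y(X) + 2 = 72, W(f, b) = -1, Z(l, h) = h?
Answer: 70 + 12*sqrt(145) ≈ 214.50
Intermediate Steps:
z = -2
Y(X) = 70 (Y(X) = -2 + 72 = 70)
n = -84 (n = (14*(-1))*6 = -14*6 = -84)
Y(-18) + sqrt(n + 20964) = 70 + sqrt(-84 + 20964) = 70 + sqrt(20880) = 70 + 12*sqrt(145)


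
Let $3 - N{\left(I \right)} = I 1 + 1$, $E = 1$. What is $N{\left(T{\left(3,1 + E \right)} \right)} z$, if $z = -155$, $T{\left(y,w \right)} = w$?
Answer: $0$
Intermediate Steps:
$N{\left(I \right)} = 2 - I$ ($N{\left(I \right)} = 3 - \left(I 1 + 1\right) = 3 - \left(I + 1\right) = 3 - \left(1 + I\right) = 2 - I$)
$N{\left(T{\left(3,1 + E \right)} \right)} z = \left(2 - \left(1 + 1\right)\right) \left(-155\right) = \left(2 - 2\right) \left(-155\right) = 0 \left(-155\right) = 0$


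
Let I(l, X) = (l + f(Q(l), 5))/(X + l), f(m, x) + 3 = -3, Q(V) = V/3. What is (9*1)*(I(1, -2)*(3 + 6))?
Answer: 405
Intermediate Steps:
Q(V) = V/3 (Q(V) = V*(⅓) = V/3)
f(m, x) = -6 (f(m, x) = -3 - 3 = -6)
I(l, X) = (-6 + l)/(X + l) (I(l, X) = (l - 6)/(X + l) = (-6 + l)/(X + l))
(9*1)*(I(1, -2)*(3 + 6)) = (9*1)*(((-6 + 1)/(-2 + 1))*(3 + 6)) = 9*((-5/(-1))*9) = 9*(-1*(-5)*9) = 9*(5*9) = 9*45 = 405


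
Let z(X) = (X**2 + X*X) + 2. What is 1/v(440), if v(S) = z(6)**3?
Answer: 1/405224 ≈ 2.4678e-6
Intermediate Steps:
z(X) = 2 + 2*X**2 (z(X) = (X**2 + X**2) + 2 = 2*X**2 + 2 = 2 + 2*X**2)
v(S) = 405224 (v(S) = (2 + 2*6**2)**3 = (2 + 2*36)**3 = (2 + 72)**3 = 74**3 = 405224)
1/v(440) = 1/405224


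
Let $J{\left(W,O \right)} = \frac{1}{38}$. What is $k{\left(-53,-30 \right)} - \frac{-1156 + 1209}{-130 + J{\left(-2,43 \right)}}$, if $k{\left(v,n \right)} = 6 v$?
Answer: $- \frac{1568588}{4939} \approx -317.59$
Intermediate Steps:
$J{\left(W,O \right)} = \frac{1}{38}$
$k{\left(-53,-30 \right)} - \frac{-1156 + 1209}{-130 + J{\left(-2,43 \right)}} = 6 \left(-53\right) - \frac{-1156 + 1209}{-130 + \frac{1}{38}} = -318 - \frac{53}{- \frac{4939}{38}} = -318 - 53 \left(- \frac{38}{4939}\right) = -318 - - \frac{2014}{4939} = -318 + \frac{2014}{4939} = - \frac{1568588}{4939}$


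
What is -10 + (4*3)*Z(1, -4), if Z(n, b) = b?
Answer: -58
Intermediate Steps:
-10 + (4*3)*Z(1, -4) = -10 + (4*3)*(-4) = -10 + 12*(-4) = -10 - 48 = -58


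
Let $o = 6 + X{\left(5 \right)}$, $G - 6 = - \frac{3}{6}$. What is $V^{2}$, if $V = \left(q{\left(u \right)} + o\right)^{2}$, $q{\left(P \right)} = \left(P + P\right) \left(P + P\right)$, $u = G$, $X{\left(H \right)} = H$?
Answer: $303595776$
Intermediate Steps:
$G = \frac{11}{2}$ ($G = 6 - \frac{3}{6} = 6 - \frac{1}{2} = \frac{11}{2} \approx 5.5$)
$u = \frac{11}{2} \approx 5.5$
$q{\left(P \right)} = 4 P^{2}$ ($q{\left(P \right)} = 2 P 2 P = 4 P^{2}$)
$o = 11$ ($o = 6 + 5 = 11$)
$V = 17424$ ($V = \left(4 \left(\frac{11}{2}\right)^{2} + 11\right)^{2} = \left(4 \cdot \frac{121}{4} + 11\right)^{2} = \left(121 + 11\right)^{2} = 132^{2} = 17424$)
$V^{2} = 17424^{2} = 303595776$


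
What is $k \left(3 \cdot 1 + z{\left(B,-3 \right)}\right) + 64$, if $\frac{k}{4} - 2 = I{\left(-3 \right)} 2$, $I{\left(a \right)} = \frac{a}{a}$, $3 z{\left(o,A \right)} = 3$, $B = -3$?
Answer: $128$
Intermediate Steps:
$z{\left(o,A \right)} = 1$ ($z{\left(o,A \right)} = \frac{1}{3} \cdot 3 = 1$)
$I{\left(a \right)} = 1$
$k = 16$ ($k = 8 + 4 \cdot 1 \cdot 2 = 8 + 4 \cdot 2 = 8 + 8 = 16$)
$k \left(3 \cdot 1 + z{\left(B,-3 \right)}\right) + 64 = 16 \left(3 \cdot 1 + 1\right) + 64 = 16 \left(3 + 1\right) + 64 = 16 \cdot 4 + 64 = 64 + 64 = 128$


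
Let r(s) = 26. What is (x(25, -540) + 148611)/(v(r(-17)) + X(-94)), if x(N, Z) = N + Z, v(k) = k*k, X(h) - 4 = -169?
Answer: 148096/511 ≈ 289.82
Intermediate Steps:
X(h) = -165 (X(h) = 4 - 169 = -165)
v(k) = k²
(x(25, -540) + 148611)/(v(r(-17)) + X(-94)) = ((25 - 540) + 148611)/(26² - 165) = (-515 + 148611)/(676 - 165) = 148096/511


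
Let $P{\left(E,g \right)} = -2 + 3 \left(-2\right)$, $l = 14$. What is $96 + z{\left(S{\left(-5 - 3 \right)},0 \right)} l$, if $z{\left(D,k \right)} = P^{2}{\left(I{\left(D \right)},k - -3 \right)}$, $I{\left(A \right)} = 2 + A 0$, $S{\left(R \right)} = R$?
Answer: $992$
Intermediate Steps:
$I{\left(A \right)} = 2$ ($I{\left(A \right)} = 2 + 0 = 2$)
$P{\left(E,g \right)} = -8$ ($P{\left(E,g \right)} = -2 - 6 = -8$)
$z{\left(D,k \right)} = 64$ ($z{\left(D,k \right)} = \left(-8\right)^{2} = 64$)
$96 + z{\left(S{\left(-5 - 3 \right)},0 \right)} l = 96 + 64 \cdot 14 = 96 + 896 = 992$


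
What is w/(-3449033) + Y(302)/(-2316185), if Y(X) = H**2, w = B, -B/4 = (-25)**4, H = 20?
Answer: 723531889860/1597719699821 ≈ 0.45285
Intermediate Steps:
B = -1562500 (B = -4*(-25)**4 = -4*390625 = -1562500)
w = -1562500
Y(X) = 400 (Y(X) = 20**2 = 400)
w/(-3449033) + Y(302)/(-2316185) = -1562500/(-3449033) + 400/(-2316185) = -1562500*(-1/3449033) + 400*(-1/2316185) = 1562500/3449033 - 80/463237 = 723531889860/1597719699821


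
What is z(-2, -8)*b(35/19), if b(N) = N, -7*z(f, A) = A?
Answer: 40/19 ≈ 2.1053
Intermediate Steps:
z(f, A) = -A/7
z(-2, -8)*b(35/19) = (-1/7*(-8))*(35/19) = 8*(35*(1/19))/7 = (8/7)*(35/19) = 40/19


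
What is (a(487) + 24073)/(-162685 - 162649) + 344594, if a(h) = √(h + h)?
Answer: 112108120323/325334 - √974/325334 ≈ 3.4459e+5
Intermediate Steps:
a(h) = √2*√h (a(h) = √(2*h) = √2*√h)
(a(487) + 24073)/(-162685 - 162649) + 344594 = (√2*√487 + 24073)/(-162685 - 162649) + 344594 = (√974 + 24073)/(-325334) + 344594 = (24073 + √974)*(-1/325334) + 344594 = (-24073/325334 - √974/325334) + 344594 = 112108120323/325334 - √974/325334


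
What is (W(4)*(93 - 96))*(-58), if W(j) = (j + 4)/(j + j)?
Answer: 174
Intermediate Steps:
W(j) = (4 + j)/(2*j) (W(j) = (4 + j)/((2*j)) = (4 + j)*(1/(2*j)) = (4 + j)/(2*j))
(W(4)*(93 - 96))*(-58) = (((½)*(4 + 4)/4)*(93 - 96))*(-58) = (((½)*(¼)*8)*(-3))*(-58) = (1*(-3))*(-58) = -3*(-58) = 174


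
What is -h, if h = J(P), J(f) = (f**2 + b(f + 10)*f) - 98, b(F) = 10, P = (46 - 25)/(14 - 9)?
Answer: 959/25 ≈ 38.360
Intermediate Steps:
P = 21/5 ≈ 4.2000
J(f) = -98 + f**2 + 10*f (J(f) = (f**2 + 10*f) - 98 = -98 + f**2 + 10*f)
h = -959/25 (h = -98 + (21/5)**2 + 10*(21/5) = -98 + 441/25 + 42 = -959/25 ≈ -38.360)
-h = -1*(-959/25) = 959/25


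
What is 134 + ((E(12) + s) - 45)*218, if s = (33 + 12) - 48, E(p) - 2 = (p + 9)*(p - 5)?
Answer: 22152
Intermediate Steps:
E(p) = 2 + (-5 + p)*(9 + p) (E(p) = 2 + (p + 9)*(p - 5) = 2 + (9 + p)*(-5 + p) = 2 + (-5 + p)*(9 + p))
s = -3 (s = 45 - 48 = -3)
134 + ((E(12) + s) - 45)*218 = 134 + (((-43 + 12**2 + 4*12) - 3) - 45)*218 = 134 + (((-43 + 144 + 48) - 3) - 45)*218 = 134 + ((149 - 3) - 45)*218 = 134 + (146 - 45)*218 = 134 + 101*218 = 134 + 22018 = 22152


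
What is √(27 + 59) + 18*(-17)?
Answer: -306 + √86 ≈ -296.73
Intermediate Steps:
√(27 + 59) + 18*(-17) = √86 - 306 = -306 + √86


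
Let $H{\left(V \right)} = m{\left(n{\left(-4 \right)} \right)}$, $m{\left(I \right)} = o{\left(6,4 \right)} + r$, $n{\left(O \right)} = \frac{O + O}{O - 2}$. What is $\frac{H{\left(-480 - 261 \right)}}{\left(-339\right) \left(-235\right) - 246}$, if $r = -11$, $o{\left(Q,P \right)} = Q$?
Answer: $- \frac{5}{79419} \approx -6.2957 \cdot 10^{-5}$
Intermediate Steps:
$n{\left(O \right)} = \frac{2 O}{-2 + O}$
$m{\left(I \right)} = -5$ ($m{\left(I \right)} = 6 - 11 = -5$)
$H{\left(V \right)} = -5$
$\frac{H{\left(-480 - 261 \right)}}{\left(-339\right) \left(-235\right) - 246} = - \frac{5}{\left(-339\right) \left(-235\right) - 246} = - \frac{5}{79665 - 246} = - \frac{5}{79419}$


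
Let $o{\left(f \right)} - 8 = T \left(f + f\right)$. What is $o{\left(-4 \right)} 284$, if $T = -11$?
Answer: $27264$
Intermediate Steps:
$o{\left(f \right)} = 8 - 22 f$ ($o{\left(f \right)} = 8 - 11 \left(f + f\right) = 8 - 11 \cdot 2 f = 8 - 22 f$)
$o{\left(-4 \right)} 284 = \left(8 - -88\right) 284 = \left(8 + 88\right) 284 = 96 \cdot 284 = 27264$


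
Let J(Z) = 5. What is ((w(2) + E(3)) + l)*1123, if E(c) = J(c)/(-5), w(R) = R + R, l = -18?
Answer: -16845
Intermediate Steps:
w(R) = 2*R
E(c) = -1 (E(c) = 5/(-5) = 5*(-1/5) = -1)
((w(2) + E(3)) + l)*1123 = ((2*2 - 1) - 18)*1123 = ((4 - 1) - 18)*1123 = (3 - 18)*1123 = -15*1123 = -16845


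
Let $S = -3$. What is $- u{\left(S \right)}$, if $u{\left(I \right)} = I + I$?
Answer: $6$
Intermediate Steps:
$u{\left(I \right)} = 2 I$
$- u{\left(S \right)} = - 2 \left(-3\right) = \left(-1\right) \left(-6\right) = 6$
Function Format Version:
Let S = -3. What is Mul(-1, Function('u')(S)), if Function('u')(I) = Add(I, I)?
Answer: 6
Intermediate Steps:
Function('u')(I) = Mul(2, I)
Mul(-1, Function('u')(S)) = Mul(-1, Mul(2, -3)) = Mul(-1, -6) = 6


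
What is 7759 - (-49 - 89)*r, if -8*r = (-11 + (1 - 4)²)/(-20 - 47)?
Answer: 1039637/134 ≈ 7758.5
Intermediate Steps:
r = -1/268 (r = -(-11 + (1 - 4)²)/(8*(-20 - 47)) = -(-11 + (-3)²)/(8*(-67)) = -(-11 + 9)*(-1)/(8*67) = -(-1)*(-1)/(4*67) = -⅛*2/67 = -1/268 ≈ -0.0037313)
7759 - (-49 - 89)*r = 7759 - (-49 - 89)*(-1)/268 = 7759 - (-138)*(-1)/268 = 7759 - 1*69/134 = 7759 - 69/134 = 1039637/134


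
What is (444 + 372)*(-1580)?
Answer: -1289280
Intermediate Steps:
(444 + 372)*(-1580) = 816*(-1580) = -1289280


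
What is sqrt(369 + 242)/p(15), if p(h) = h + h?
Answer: sqrt(611)/30 ≈ 0.82395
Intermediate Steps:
p(h) = 2*h
sqrt(369 + 242)/p(15) = sqrt(369 + 242)/((2*15)) = sqrt(611)/30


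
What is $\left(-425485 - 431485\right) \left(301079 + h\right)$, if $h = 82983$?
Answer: $-329129612140$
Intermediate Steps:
$\left(-425485 - 431485\right) \left(301079 + h\right) = \left(-425485 - 431485\right) \left(301079 + 82983\right) = \left(-856970\right) 384062 = -329129612140$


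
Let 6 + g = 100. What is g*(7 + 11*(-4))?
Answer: -3478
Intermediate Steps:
g = 94 (g = -6 + 100 = 94)
g*(7 + 11*(-4)) = 94*(7 + 11*(-4)) = 94*(7 - 44) = 94*(-37) = -3478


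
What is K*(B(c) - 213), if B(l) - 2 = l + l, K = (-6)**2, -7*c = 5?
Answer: -53532/7 ≈ -7647.4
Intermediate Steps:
c = -5/7 (c = -1/7*5 = -5/7 ≈ -0.71429)
K = 36
B(l) = 2 + 2*l (B(l) = 2 + (l + l) = 2 + 2*l)
K*(B(c) - 213) = 36*((2 + 2*(-5/7)) - 213) = 36*((2 - 10/7) - 213) = 36*(4/7 - 213) = 36*(-1487/7) = -53532/7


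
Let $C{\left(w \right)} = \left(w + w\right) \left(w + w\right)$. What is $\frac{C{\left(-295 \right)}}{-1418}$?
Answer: $- \frac{174050}{709} \approx -245.49$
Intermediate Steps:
$C{\left(w \right)} = 4 w^{2}$ ($C{\left(w \right)} = 2 w 2 w = 4 w^{2}$)
$\frac{C{\left(-295 \right)}}{-1418} = \frac{4 \left(-295\right)^{2}}{-1418} = 4 \cdot 87025 \left(- \frac{1}{1418}\right) = 348100 \left(- \frac{1}{1418}\right) = - \frac{174050}{709}$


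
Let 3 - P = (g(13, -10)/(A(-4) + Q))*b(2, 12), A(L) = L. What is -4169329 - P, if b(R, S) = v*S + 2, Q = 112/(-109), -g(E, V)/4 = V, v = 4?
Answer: -571252984/137 ≈ -4.1697e+6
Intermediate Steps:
g(E, V) = -4*V
Q = -112/109 (Q = 112*(-1/109) = -112/109 ≈ -1.0275)
b(R, S) = 2 + 4*S (b(R, S) = 4*S + 2 = 2 + 4*S)
P = 54911/137 (P = 3 - (-4*(-10))/(-4 - 112/109)*(2 + 4*12) = 3 - 40/(-548/109)*(2 + 48) = 3 - (-109/548*40)*50 = 3 - (-1090)*50/137 = 3 - 1*(-54500/137) = 3 + 54500/137 = 54911/137 ≈ 400.81)
-4169329 - P = -4169329 - 1*54911/137 = -4169329 - 54911/137 = -571252984/137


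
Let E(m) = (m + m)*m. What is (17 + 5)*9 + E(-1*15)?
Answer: 648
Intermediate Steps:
E(m) = 2*m² (E(m) = (2*m)*m = 2*m²)
(17 + 5)*9 + E(-1*15) = (17 + 5)*9 + 2*(-1*15)² = 22*9 + 2*(-15)² = 198 + 2*225 = 198 + 450 = 648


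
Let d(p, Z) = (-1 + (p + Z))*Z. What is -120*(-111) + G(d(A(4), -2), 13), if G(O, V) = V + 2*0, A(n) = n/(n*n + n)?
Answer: 13333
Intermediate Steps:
A(n) = n/(n + n²) (A(n) = n/(n² + n) = n/(n + n²))
d(p, Z) = Z*(-1 + Z + p) (d(p, Z) = (-1 + (Z + p))*Z = (-1 + Z + p)*Z = Z*(-1 + Z + p))
G(O, V) = V (G(O, V) = V + 0 = V)
-120*(-111) + G(d(A(4), -2), 13) = -120*(-111) + 13 = 13320 + 13 = 13333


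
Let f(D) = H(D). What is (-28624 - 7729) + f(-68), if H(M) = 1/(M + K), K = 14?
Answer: -1963063/54 ≈ -36353.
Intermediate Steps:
H(M) = 1/(14 + M) (H(M) = 1/(M + 14) = 1/(14 + M))
f(D) = 1/(14 + D)
(-28624 - 7729) + f(-68) = (-28624 - 7729) + 1/(14 - 68) = -36353 + 1/(-54) = -36353 - 1/54 = -1963063/54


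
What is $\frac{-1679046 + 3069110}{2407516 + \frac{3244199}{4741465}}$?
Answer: $\frac{6590939803760}{11415156095139} \approx 0.57738$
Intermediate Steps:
$\frac{-1679046 + 3069110}{2407516 + \frac{3244199}{4741465}} = \frac{1390064}{2407516 + 3244199 \cdot \frac{1}{4741465}} = \frac{1390064}{2407516 + \frac{3244199}{4741465}} = \frac{1390064}{\frac{11415156095139}{4741465}} = 1390064 \cdot \frac{4741465}{11415156095139} = \frac{6590939803760}{11415156095139}$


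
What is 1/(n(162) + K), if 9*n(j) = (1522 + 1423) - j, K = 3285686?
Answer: 9/29573957 ≈ 3.0432e-7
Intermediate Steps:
n(j) = 2945/9 - j/9 (n(j) = ((1522 + 1423) - j)/9 = (2945 - j)/9 = 2945/9 - j/9)
1/(n(162) + K) = 1/((2945/9 - 1/9*162) + 3285686) = 1/((2945/9 - 18) + 3285686) = 1/(2783/9 + 3285686) = 1/(29573957/9) = 9/29573957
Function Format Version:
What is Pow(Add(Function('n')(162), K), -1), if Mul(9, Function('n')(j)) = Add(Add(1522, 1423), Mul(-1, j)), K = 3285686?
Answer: Rational(9, 29573957) ≈ 3.0432e-7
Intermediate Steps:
Function('n')(j) = Add(Rational(2945, 9), Mul(Rational(-1, 9), j)) (Function('n')(j) = Mul(Rational(1, 9), Add(Add(1522, 1423), Mul(-1, j))) = Mul(Rational(1, 9), Add(2945, Mul(-1, j))) = Add(Rational(2945, 9), Mul(Rational(-1, 9), j)))
Pow(Add(Function('n')(162), K), -1) = Pow(Add(Add(Rational(2945, 9), Mul(Rational(-1, 9), 162)), 3285686), -1) = Pow(Add(Add(Rational(2945, 9), -18), 3285686), -1) = Pow(Add(Rational(2783, 9), 3285686), -1) = Pow(Rational(29573957, 9), -1) = Rational(9, 29573957)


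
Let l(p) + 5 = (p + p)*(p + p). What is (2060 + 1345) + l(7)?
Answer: 3596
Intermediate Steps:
l(p) = -5 + 4*p² (l(p) = -5 + (p + p)*(p + p) = -5 + (2*p)*(2*p) = -5 + 4*p²)
(2060 + 1345) + l(7) = (2060 + 1345) + (-5 + 4*7²) = 3405 + (-5 + 4*49) = 3405 + (-5 + 196) = 3405 + 191 = 3596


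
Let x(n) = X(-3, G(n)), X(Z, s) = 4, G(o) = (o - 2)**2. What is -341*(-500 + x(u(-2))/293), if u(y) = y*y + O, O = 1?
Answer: 49955136/293 ≈ 1.7050e+5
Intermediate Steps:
G(o) = (-2 + o)**2
u(y) = 1 + y**2 (u(y) = y*y + 1 = y**2 + 1 = 1 + y**2)
x(n) = 4
-341*(-500 + x(u(-2))/293) = -341*(-500 + 4/293) = -341*(-146496/293) = 49955136/293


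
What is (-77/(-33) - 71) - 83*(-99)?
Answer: 24445/3 ≈ 8148.3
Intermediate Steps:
(-77/(-33) - 71) - 83*(-99) = (-77*(-1/33) - 71) + 8217 = (7/3 - 71) + 8217 = -206/3 + 8217 = 24445/3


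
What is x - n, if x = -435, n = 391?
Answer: -826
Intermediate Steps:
x - n = -435 - 1*391 = -435 - 391 = -826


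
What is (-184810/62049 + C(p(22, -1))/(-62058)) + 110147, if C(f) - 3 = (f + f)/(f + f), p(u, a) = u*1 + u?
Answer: 70687437841433/641772807 ≈ 1.1014e+5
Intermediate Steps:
p(u, a) = 2*u (p(u, a) = u + u = 2*u)
C(f) = 4 (C(f) = 3 + (f + f)/(f + f) = 3 + (2*f)/((2*f)) = 3 + (2*f)*(1/(2*f)) = 3 + 1 = 4)
(-184810/62049 + C(p(22, -1))/(-62058)) + 110147 = (-184810/62049 + 4/(-62058)) + 110147 = (-184810*1/62049 + 4*(-1/62058)) + 110147 = (-184810/62049 - 2/31029) + 110147 = -1911531196/641772807 + 110147 = 70687437841433/641772807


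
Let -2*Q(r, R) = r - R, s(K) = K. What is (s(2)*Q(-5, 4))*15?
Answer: 135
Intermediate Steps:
Q(r, R) = R/2 - r/2 (Q(r, R) = -(r - R)/2 = R/2 - r/2)
(s(2)*Q(-5, 4))*15 = (2*((½)*4 - ½*(-5)))*15 = (2*(2 + 5/2))*15 = (2*(9/2))*15 = 9*15 = 135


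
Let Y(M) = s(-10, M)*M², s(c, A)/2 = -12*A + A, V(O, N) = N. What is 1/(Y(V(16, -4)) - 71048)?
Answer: -1/69640 ≈ -1.4360e-5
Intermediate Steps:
s(c, A) = -22*A (s(c, A) = 2*(-12*A + A) = 2*(-11*A) = -22*A)
Y(M) = -22*M³ (Y(M) = (-22*M)*M² = -22*M³)
1/(Y(V(16, -4)) - 71048) = 1/(-22*(-4)³ - 71048) = 1/(-22*(-64) - 71048) = 1/(1408 - 71048) = 1/(-69640) = -1/69640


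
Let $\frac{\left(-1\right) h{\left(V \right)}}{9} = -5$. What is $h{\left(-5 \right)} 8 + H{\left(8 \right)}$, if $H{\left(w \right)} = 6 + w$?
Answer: $374$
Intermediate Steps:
$h{\left(V \right)} = 45$ ($h{\left(V \right)} = \left(-9\right) \left(-5\right) = 45$)
$h{\left(-5 \right)} 8 + H{\left(8 \right)} = 45 \cdot 8 + \left(6 + 8\right) = 360 + 14 = 374$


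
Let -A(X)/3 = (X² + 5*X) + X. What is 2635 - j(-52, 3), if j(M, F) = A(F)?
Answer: 2716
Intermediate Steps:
A(X) = -18*X - 3*X² (A(X) = -3*((X² + 5*X) + X) = -3*(X² + 6*X) = -18*X - 3*X²)
j(M, F) = -3*F*(6 + F)
2635 - j(-52, 3) = 2635 - (-3)*3*(6 + 3) = 2635 - (-3)*3*9 = 2635 - 1*(-81) = 2635 + 81 = 2716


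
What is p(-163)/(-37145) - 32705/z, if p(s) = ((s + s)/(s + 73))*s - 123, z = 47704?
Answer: -53135735909/79738428600 ≈ -0.66638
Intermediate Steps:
p(s) = -123 + 2*s²/(73 + s) (p(s) = ((2*s)/(73 + s))*s - 123 = (2*s/(73 + s))*s - 123 = 2*s²/(73 + s) - 123 = -123 + 2*s²/(73 + s))
p(-163)/(-37145) - 32705/z = ((-8979 - 123*(-163) + 2*(-163)²)/(73 - 163))/(-37145) - 32705/47704 = ((-8979 + 20049 + 2*26569)/(-90))*(-1/37145) - 32705*1/47704 = -(-8979 + 20049 + 53138)/90*(-1/37145) - 32705/47704 = -1/90*64208*(-1/37145) - 32705/47704 = -32104/45*(-1/37145) - 32705/47704 = 32104/1671525 - 32705/47704 = -53135735909/79738428600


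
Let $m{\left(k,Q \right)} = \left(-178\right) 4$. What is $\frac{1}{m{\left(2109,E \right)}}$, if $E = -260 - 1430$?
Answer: $- \frac{1}{712} \approx -0.0014045$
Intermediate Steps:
$E = -1690$
$m{\left(k,Q \right)} = -712$
$\frac{1}{m{\left(2109,E \right)}} = \frac{1}{-712} = - \frac{1}{712}$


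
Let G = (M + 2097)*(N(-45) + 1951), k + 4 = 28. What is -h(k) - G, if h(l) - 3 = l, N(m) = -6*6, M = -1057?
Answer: -1991627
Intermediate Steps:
k = 24 (k = -4 + 28 = 24)
N(m) = -36
h(l) = 3 + l
G = 1991600 (G = (-1057 + 2097)*(-36 + 1951) = 1040*1915 = 1991600)
-h(k) - G = -(3 + 24) - 1*1991600 = -1*27 - 1991600 = -27 - 1991600 = -1991627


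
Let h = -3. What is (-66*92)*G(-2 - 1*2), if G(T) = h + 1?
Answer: 12144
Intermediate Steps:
G(T) = -2 (G(T) = -3 + 1 = -2)
(-66*92)*G(-2 - 1*2) = -66*92*(-2) = -6072*(-2) = 12144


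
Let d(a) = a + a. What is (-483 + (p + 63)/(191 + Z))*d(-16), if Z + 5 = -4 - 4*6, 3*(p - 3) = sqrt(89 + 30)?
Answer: 1219968/79 - 16*sqrt(119)/237 ≈ 15442.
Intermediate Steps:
p = 3 + sqrt(119)/3 (p = 3 + sqrt(89 + 30)/3 = 3 + sqrt(119)/3 ≈ 6.6362)
Z = -33 (Z = -5 + (-4 - 4*6) = -5 + (-4 - 24) = -5 - 28 = -33)
d(a) = 2*a
(-483 + (p + 63)/(191 + Z))*d(-16) = (-483 + ((3 + sqrt(119)/3) + 63)/(191 - 33))*(2*(-16)) = (-483 + (66 + sqrt(119)/3)/158)*(-32) = (-483 + (66 + sqrt(119)/3)*(1/158))*(-32) = (-483 + (33/79 + sqrt(119)/474))*(-32) = (-38124/79 + sqrt(119)/474)*(-32) = 1219968/79 - 16*sqrt(119)/237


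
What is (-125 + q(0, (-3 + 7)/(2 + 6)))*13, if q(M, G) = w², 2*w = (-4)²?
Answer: -793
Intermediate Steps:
w = 8 (w = (½)*(-4)² = (½)*16 = 8)
q(M, G) = 64 (q(M, G) = 8² = 64)
(-125 + q(0, (-3 + 7)/(2 + 6)))*13 = (-125 + 64)*13 = -61*13 = -793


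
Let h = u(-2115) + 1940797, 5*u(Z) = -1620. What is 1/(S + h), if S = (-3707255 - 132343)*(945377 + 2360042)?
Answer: -1/12691478241089 ≈ -7.8793e-14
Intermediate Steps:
u(Z) = -324 (u(Z) = (⅕)*(-1620) = -324)
S = -12691480181562 (S = -3839598*3305419 = -12691480181562)
h = 1940473 (h = -324 + 1940797 = 1940473)
1/(S + h) = 1/(-12691480181562 + 1940473) = 1/(-12691478241089) = -1/12691478241089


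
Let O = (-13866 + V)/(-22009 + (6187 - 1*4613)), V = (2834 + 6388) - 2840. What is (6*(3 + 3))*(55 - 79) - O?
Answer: -17663324/20435 ≈ -864.37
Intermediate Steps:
V = 6382 (V = 9222 - 2840 = 6382)
O = 7484/20435 (O = (-13866 + 6382)/(-22009 + (6187 - 1*4613)) = -7484/(-22009 + (6187 - 4613)) = -7484/(-22009 + 1574) = -7484/(-20435) = -7484*(-1/20435) = 7484/20435 ≈ 0.36623)
(6*(3 + 3))*(55 - 79) - O = (6*(3 + 3))*(55 - 79) - 1*7484/20435 = (6*6)*(-24) - 7484/20435 = 36*(-24) - 7484/20435 = -864 - 7484/20435 = -17663324/20435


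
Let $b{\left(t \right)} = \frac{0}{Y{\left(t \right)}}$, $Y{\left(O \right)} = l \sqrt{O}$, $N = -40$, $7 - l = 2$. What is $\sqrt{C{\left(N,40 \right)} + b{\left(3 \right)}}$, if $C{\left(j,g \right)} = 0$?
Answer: $0$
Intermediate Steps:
$l = 5$ ($l = 7 - 2 = 5$)
$Y{\left(O \right)} = 5 \sqrt{O}$
$b{\left(t \right)} = 0$ ($b{\left(t \right)} = \frac{0}{5 \sqrt{t}} = 0 \frac{1}{5 \sqrt{t}} = 0$)
$\sqrt{C{\left(N,40 \right)} + b{\left(3 \right)}} = \sqrt{0 + 0} = \sqrt{0} = 0$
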